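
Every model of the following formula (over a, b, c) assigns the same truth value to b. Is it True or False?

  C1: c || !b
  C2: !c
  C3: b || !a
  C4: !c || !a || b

Suppose b = true.
(c) alone gives c = true.
That conflicts with the unit clause (!c).
So every satisfying assignment has b = False.

False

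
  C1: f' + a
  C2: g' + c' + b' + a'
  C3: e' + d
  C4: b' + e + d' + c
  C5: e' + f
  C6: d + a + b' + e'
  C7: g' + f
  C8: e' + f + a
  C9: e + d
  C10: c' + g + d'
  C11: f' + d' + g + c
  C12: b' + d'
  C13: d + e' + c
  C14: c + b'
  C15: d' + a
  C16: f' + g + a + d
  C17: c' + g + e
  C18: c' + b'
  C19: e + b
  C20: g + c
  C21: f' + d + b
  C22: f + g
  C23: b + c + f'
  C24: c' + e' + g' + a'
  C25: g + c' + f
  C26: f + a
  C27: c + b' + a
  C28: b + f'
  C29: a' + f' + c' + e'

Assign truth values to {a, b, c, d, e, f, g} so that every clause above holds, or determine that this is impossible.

UNSATISFIABLE

Suppose f = 0.
(e') alone gives e = 0.
(g') alone gives g = 0.
But (g) is also a unit clause — contradiction.
Undo f and try f = 1.
(a) alone gives a = 1.
(b) alone gives b = 1.
(d') alone gives d = 0.
(e') alone gives e = 0.
But (e) is also a unit clause — contradiction.
Both values of f lead to a conflict.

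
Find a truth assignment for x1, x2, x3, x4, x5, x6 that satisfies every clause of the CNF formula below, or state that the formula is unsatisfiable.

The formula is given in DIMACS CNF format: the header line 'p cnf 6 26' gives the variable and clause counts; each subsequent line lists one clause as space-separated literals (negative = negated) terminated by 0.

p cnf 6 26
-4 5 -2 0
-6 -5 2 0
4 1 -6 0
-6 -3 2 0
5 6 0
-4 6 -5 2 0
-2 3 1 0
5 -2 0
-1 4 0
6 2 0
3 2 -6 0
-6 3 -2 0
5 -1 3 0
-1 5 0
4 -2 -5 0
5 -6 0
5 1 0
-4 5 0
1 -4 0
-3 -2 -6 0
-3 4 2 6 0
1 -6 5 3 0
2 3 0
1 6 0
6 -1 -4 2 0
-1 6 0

Suppose x5 = True.
Suppose x6 = False.
From the singleton clause (x2), x2 = True.
From the singleton clause (x4), x4 = True.
From the singleton clause (x1), x1 = True.
Now (¬x1) is unsatisfied and unit — conflict.
That branch fails; take x6 = True instead.
From the singleton clause (x2), x2 = True.
From the singleton clause (x3), x3 = True.
Now (¬x3) is unsatisfied and unit — conflict.
Neither x6 = True nor x6 = False works.
That branch fails; take x5 = False instead.
From the singleton clause (x6), x6 = True.
Now (¬x6) is unsatisfied and unit — conflict.
Neither x5 = True nor x5 = False works.

UNSATISFIABLE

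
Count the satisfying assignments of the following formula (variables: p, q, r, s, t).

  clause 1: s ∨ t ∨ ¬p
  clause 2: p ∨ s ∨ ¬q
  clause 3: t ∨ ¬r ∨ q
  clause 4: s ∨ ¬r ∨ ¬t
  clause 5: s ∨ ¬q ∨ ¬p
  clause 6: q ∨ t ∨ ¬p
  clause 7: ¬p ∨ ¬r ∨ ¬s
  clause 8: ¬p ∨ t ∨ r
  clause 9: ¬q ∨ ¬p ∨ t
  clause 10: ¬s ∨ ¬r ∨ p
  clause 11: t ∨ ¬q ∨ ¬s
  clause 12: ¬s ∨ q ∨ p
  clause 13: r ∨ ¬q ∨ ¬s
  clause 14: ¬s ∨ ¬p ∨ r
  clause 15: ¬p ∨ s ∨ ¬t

There are 2^5 = 32 truth assignments over (p, q, r, s, t).
Split on q. With q = True, the clauses containing q are satisfied and ¬q drops from the rest; 0 of the 2^4 = 16 assignments to the other variables satisfy what remains.
With q = False, by the same count on the reduced clause set, 2 assignments work.
Total: 0 + 2 = 2.

2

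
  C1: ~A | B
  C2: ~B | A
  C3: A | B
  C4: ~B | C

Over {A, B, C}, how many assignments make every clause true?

There are 2^3 = 8 truth assignments over (A, B, C).
Check each against the 4 clauses (columns in the order A, B, C):
  F F F  ✗ fails (A | B)
  F F T  ✗ fails (A | B)
  F T F  ✗ fails (~B | A)
  F T T  ✗ fails (~B | A)
  T F F  ✗ fails (~A | B)
  T F T  ✗ fails (~A | B)
  T T F  ✗ fails (~B | C)
  T T T  ✓ satisfies all
1 of the 8 rows is a model.

1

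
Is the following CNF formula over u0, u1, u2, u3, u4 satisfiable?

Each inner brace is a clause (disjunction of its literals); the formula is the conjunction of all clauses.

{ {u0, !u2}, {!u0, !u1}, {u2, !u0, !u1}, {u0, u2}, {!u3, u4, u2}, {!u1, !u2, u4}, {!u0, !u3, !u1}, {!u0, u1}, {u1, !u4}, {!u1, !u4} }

Try u0 = true.
From the singleton clause (!u1), u1 = false.
That conflicts with the unit clause (u1).
So u0 must be the other value — set u0 = false.
From the singleton clause (!u2), u2 = false.
That conflicts with the unit clause (u2).
Both values of u0 lead to a conflict.
No assignment satisfies every clause.

No, unsatisfiable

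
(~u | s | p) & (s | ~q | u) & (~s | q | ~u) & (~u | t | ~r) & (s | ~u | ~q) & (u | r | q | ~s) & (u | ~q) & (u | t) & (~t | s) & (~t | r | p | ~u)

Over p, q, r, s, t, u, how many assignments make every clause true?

There are 2^6 = 64 truth assignments over (p, q, r, s, t, u).
Split on t. With t = 1, the clauses containing t are satisfied and ~t drops from the rest; 5 of the 2^5 = 32 assignments to the other variables satisfy what remains.
With t = 0, by the same count on the reduced clause set, 3 assignments work.
(One model: p=F, q=F, r=T, s=T, t=T, u=F.)
Total: 5 + 3 = 8.

8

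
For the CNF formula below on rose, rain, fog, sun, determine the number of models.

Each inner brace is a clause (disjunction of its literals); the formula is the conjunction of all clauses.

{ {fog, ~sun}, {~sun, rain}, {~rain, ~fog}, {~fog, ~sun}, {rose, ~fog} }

5

There are 2^4 = 16 truth assignments over (rose, rain, fog, sun).
Split on rain. With rain = 1, the clauses containing rain are satisfied and ~rain drops from the rest; 2 of the 2^3 = 8 assignments to the other variables satisfy what remains.
With rain = 0, by the same count on the reduced clause set, 3 assignments work.
(One model: rose=F, rain=F, fog=F, sun=F.)
Total: 2 + 3 = 5.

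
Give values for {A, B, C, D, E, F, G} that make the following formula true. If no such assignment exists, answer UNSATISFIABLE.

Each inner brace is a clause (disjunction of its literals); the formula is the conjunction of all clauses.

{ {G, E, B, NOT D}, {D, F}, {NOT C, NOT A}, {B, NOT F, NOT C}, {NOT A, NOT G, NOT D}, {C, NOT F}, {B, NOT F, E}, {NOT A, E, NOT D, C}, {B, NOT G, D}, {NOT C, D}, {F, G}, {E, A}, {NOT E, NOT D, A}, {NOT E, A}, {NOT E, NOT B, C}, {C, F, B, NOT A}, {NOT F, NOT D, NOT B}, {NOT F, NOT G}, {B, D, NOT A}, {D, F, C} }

Branch on D: set D = true.
Branch on C: set C = false.
The clause (NOT F) is unit, so F = false.
The clause (G) is unit, so G = true.
The clause (NOT A) is unit, so A = false.
The clause (E) is unit, so E = true.
But (NOT E) is also a unit clause — contradiction.
That branch fails; take C = true instead.
The clause (NOT A) is unit, so A = false.
The clause (E) is unit, so E = true.
But (NOT E) is also a unit clause — contradiction.
Both values of C lead to a conflict.
That branch fails; take D = false instead.
The clause (F) is unit, so F = true.
The clause (C) is unit, so C = true.
But (NOT C) is also a unit clause — contradiction.
Both values of D lead to a conflict.

UNSATISFIABLE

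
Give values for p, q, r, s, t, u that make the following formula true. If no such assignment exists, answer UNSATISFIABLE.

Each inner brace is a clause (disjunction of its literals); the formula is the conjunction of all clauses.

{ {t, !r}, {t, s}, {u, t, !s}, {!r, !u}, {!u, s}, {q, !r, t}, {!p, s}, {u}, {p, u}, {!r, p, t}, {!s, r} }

UNSATISFIABLE

(u) alone gives u = true.
(!r) alone gives r = false.
(s) alone gives s = true.
That conflicts with the unit clause (!s).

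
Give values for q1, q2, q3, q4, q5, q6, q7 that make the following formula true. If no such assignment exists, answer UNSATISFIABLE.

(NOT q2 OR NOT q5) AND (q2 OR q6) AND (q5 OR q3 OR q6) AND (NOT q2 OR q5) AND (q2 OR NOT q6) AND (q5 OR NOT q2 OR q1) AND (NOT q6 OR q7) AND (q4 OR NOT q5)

Suppose q2 = false.
Unit clause (q6) forces q6 = true.
Now (NOT q6) is unsatisfied and unit — conflict.
That branch fails; take q2 = true instead.
Unit clause (NOT q5) forces q5 = false.
Now (q5) is unsatisfied and unit — conflict.
Either choice for q2 ends in contradiction.

UNSATISFIABLE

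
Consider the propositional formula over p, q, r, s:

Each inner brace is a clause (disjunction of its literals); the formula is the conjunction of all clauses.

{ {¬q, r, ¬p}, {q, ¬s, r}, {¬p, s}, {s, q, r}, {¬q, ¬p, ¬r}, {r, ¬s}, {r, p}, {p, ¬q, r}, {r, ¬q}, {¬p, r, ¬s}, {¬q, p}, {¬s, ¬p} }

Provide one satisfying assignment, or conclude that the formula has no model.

p=False,  q=False,  r=True,  s=True

Case p = False:
The clause (r) is unit, so r = True.
The clause (¬q) is unit, so q = False.
All clauses hold; s can take either value.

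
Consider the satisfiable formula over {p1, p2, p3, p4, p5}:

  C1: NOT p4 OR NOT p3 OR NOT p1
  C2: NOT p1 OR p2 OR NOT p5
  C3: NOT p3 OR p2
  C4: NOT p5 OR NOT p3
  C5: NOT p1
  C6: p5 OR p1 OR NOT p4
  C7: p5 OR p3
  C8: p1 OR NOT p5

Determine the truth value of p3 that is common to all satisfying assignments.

True

Suppose p3 = false.
Unit clause (NOT p1) forces p1 = false.
Unit clause (p5) forces p5 = true.
Now (NOT p5) is unsatisfied and unit — conflict.
So every satisfying assignment has p3 = True.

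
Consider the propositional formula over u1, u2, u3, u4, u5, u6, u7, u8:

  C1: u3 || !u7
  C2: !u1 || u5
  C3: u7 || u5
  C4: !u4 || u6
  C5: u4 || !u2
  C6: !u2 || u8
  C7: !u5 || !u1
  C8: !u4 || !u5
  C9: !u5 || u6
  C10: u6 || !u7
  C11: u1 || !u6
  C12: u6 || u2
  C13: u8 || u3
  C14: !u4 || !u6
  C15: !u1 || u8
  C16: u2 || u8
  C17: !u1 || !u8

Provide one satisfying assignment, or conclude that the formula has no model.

UNSATISFIABLE

Suppose u3 = true.
Suppose u1 = false.
(!u6) alone gives u6 = false.
(!u4) alone gives u4 = false.
(!u2) alone gives u2 = false.
That conflicts with the unit clause (u2).
Backtrack on u1: now try u1 = true.
(u5) alone gives u5 = true.
That conflicts with the unit clause (!u5).
Both values of u1 lead to a conflict.
Backtrack on u3: now try u3 = false.
(!u7) alone gives u7 = false.
(u5) alone gives u5 = true.
(!u1) alone gives u1 = false.
(!u4) alone gives u4 = false.
(!u2) alone gives u2 = false.
(u6) alone gives u6 = true.
That conflicts with the unit clause (!u6).
Both values of u3 lead to a conflict.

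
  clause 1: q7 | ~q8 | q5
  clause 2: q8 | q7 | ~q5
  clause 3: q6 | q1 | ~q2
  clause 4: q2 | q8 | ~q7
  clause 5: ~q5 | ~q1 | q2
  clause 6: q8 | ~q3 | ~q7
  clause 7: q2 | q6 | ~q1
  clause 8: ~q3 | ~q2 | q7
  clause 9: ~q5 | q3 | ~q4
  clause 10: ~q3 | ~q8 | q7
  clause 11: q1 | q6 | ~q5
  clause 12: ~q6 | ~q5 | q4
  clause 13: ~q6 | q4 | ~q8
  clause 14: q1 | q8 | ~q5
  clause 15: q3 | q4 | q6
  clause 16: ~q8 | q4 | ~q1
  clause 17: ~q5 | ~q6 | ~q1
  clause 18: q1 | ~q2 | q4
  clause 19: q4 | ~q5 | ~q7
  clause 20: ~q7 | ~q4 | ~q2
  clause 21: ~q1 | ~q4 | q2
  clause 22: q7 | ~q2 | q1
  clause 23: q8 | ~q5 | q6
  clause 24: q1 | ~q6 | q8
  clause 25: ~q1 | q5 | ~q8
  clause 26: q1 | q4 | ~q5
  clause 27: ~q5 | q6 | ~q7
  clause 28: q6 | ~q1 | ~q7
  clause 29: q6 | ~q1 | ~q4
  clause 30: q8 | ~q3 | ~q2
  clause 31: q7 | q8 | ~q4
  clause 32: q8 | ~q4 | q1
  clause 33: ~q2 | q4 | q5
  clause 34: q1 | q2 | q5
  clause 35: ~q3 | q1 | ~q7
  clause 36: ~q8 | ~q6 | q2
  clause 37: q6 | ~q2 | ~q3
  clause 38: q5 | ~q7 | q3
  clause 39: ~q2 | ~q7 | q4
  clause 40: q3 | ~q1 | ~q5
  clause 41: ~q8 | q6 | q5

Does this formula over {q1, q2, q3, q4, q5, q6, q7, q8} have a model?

Case q7 = 0:
Case q8 = 0:
(~q5) alone gives q5 = 0.
(~q4) alone gives q4 = 0.
(~q2) alone gives q2 = 0.
(q1) alone gives q1 = 1.
(q6) alone gives q6 = 1.
All clauses hold; q3 can take either value.
A satisfying assignment: q1 ↦ 1,  q2 ↦ 0,  q3 ↦ 0,  q4 ↦ 0,  q5 ↦ 0,  q6 ↦ 1,  q7 ↦ 0,  q8 ↦ 0.

Yes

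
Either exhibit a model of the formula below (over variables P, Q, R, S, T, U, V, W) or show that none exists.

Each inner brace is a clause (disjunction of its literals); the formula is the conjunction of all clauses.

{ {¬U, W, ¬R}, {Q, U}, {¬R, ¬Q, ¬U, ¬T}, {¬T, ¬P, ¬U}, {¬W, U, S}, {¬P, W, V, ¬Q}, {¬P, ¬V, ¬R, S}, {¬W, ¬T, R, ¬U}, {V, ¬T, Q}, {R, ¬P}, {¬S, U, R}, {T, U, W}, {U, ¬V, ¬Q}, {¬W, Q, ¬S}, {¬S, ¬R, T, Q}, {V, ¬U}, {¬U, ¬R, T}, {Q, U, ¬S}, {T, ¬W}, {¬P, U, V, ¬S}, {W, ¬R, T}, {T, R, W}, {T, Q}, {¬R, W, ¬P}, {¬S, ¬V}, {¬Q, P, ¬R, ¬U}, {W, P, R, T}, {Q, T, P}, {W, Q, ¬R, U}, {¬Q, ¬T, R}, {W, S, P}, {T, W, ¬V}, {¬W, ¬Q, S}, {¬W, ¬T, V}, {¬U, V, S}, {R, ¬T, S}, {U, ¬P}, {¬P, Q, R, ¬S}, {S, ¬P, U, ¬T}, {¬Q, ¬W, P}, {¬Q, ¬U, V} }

Case Q = True:
Case R = True:
Case U = False:
The clause (¬V) is unit, so V = False.
The clause (¬P) is unit, so P = False.
The clause (¬W) is unit, so W = False.
The clause (T) is unit, so T = True.
The clause (S) is unit, so S = True.
All clauses are satisfied.

P: False, Q: True, R: True, S: True, T: True, U: False, V: False, W: False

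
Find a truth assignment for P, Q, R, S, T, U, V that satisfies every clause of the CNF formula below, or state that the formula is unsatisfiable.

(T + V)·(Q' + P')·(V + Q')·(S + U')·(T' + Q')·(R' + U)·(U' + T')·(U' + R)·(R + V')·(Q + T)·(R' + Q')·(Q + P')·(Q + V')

Case T = 1:
(Q') alone gives Q = 0.
(U') alone gives U = 0.
(R') alone gives R = 0.
(V') alone gives V = 0.
(P') alone gives P = 0.
All clauses hold; S can take either value.

P=0,  Q=0,  R=0,  S=1,  T=1,  U=0,  V=0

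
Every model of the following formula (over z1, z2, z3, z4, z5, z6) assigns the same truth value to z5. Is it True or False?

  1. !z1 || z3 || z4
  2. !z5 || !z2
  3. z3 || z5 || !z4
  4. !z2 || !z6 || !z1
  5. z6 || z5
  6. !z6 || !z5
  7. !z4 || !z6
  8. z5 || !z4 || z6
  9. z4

True

Suppose z5 = false.
(z6) alone gives z6 = true.
(!z4) alone gives z4 = false.
But (z4) is also a unit clause — contradiction.
So every satisfying assignment has z5 = True.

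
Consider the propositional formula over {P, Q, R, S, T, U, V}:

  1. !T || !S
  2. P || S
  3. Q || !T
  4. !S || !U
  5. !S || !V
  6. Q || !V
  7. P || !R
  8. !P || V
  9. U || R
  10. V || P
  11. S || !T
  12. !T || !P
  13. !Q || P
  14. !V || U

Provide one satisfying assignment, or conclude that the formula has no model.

Try T = false.
Try P = true.
The clause (V) is unit, so V = true.
The clause (!S) is unit, so S = false.
The clause (Q) is unit, so Q = true.
The clause (U) is unit, so U = true.
No clause remains; R is free.

P ↦ true; Q ↦ true; R ↦ false; S ↦ false; T ↦ false; U ↦ true; V ↦ true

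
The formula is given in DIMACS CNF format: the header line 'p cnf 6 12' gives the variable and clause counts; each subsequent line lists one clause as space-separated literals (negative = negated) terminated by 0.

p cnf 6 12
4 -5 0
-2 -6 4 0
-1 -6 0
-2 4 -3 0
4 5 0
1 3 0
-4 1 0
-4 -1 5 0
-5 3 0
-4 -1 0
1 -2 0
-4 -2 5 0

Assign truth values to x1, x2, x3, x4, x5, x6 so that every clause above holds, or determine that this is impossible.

Try x4 = True.
Unit clause (x1) forces x1 = True.
But (¬x1) is also a unit clause — contradiction.
So x4 must be the other value — set x4 = False.
Unit clause (¬x5) forces x5 = False.
But (x5) is also a unit clause — contradiction.
Neither x4 = True nor x4 = False works.

UNSATISFIABLE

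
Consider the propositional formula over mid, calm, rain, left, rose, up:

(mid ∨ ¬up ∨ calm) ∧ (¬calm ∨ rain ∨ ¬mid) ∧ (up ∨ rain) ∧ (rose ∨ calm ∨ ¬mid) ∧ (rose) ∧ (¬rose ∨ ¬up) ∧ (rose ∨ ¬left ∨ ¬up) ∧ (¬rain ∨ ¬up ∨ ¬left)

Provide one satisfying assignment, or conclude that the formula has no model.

(rose) alone gives rose = True.
(¬up) alone gives up = False.
(rain) alone gives rain = True.
No clause remains; mid, calm, left are free.

mid ↦ False,  calm ↦ False,  rain ↦ True,  left ↦ True,  rose ↦ True,  up ↦ False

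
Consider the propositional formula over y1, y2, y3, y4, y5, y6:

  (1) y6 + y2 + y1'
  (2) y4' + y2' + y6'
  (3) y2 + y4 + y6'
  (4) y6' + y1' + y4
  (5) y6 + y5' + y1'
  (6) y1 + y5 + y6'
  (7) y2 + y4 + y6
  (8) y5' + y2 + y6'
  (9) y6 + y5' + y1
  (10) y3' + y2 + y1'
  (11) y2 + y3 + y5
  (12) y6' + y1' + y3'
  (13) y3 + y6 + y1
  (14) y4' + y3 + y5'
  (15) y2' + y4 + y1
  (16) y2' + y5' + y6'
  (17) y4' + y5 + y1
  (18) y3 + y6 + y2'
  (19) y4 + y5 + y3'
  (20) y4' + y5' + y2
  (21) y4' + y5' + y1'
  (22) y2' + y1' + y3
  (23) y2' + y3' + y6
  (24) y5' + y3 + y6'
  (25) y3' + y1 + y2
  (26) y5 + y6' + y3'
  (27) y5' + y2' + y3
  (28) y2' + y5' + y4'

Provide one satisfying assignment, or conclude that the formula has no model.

Try y6 = 1.
Try y4 = 0.
Unit clause (y2) forces y2 = 1.
Unit clause (y1') forces y1 = 0.
But (y1) is also a unit clause — contradiction.
Backtrack on y4: now try y4 = 1.
Unit clause (y2') forces y2 = 0.
Unit clause (y5') forces y5 = 0.
Unit clause (y1) forces y1 = 1.
Unit clause (y3') forces y3 = 0.
But (y3) is also a unit clause — contradiction.
Both values of y4 lead to a conflict.
Backtrack on y6: now try y6 = 0.
Try y2 = 1.
Unit clause (y3) forces y3 = 1.
But (y3') is also a unit clause — contradiction.
Backtrack on y2: now try y2 = 0.
Unit clause (y1') forces y1 = 0.
Unit clause (y4) forces y4 = 1.
Unit clause (y5') forces y5 = 0.
But (y5) is also a unit clause — contradiction.
Both values of y2 lead to a conflict.
Both values of y6 lead to a conflict.

UNSATISFIABLE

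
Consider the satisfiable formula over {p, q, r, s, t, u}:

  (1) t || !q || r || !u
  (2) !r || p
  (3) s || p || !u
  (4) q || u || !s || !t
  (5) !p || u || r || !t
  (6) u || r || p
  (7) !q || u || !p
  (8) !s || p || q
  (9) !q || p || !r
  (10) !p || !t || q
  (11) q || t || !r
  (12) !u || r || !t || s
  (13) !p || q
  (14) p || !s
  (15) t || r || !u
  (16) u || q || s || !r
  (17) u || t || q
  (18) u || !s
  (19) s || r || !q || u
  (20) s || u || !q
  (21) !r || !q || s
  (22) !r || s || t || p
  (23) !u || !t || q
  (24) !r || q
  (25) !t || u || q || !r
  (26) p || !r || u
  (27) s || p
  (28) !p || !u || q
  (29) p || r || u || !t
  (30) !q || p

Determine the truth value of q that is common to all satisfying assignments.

Suppose q = false.
From the singleton clause (!p), p = false.
From the singleton clause (!r), r = false.
From the singleton clause (u), u = true.
From the singleton clause (s), s = true.
Now (!s) is unsatisfied and unit — conflict.
So every satisfying assignment has q = True.

True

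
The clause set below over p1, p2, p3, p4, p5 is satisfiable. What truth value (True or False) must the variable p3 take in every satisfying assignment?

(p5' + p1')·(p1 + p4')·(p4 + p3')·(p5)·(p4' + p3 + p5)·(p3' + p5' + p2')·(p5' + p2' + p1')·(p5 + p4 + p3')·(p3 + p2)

False

Suppose p3 = 1.
Unit clause (p4) forces p4 = 1.
Unit clause (p1) forces p1 = 1.
Unit clause (p5') forces p5 = 0.
Now (p5) is unsatisfied and unit — conflict.
So every satisfying assignment has p3 = False.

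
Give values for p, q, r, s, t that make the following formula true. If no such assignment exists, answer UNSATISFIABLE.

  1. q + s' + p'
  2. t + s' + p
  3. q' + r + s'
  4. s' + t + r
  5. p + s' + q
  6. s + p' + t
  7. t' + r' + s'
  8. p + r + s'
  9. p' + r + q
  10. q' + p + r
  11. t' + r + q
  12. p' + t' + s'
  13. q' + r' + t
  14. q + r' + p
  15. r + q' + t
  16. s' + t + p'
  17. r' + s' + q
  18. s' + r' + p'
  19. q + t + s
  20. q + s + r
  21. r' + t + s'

p=1, q=1, r=1, s=0, t=1

Suppose q = 1.
Suppose r = 1.
From the singleton clause (t), t = 1.
From the singleton clause (s'), s = 0.
All clauses hold; p can take either value.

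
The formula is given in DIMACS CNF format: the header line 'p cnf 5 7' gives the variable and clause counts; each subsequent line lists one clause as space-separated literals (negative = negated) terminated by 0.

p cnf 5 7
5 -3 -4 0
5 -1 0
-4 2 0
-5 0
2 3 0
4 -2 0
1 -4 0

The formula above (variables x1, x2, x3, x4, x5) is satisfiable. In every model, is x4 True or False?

Suppose x4 = True.
(x2) alone gives x2 = True.
(¬x5) alone gives x5 = False.
(¬x3) alone gives x3 = False.
(¬x1) alone gives x1 = False.
That conflicts with the unit clause (x1).
So every satisfying assignment has x4 = False.

False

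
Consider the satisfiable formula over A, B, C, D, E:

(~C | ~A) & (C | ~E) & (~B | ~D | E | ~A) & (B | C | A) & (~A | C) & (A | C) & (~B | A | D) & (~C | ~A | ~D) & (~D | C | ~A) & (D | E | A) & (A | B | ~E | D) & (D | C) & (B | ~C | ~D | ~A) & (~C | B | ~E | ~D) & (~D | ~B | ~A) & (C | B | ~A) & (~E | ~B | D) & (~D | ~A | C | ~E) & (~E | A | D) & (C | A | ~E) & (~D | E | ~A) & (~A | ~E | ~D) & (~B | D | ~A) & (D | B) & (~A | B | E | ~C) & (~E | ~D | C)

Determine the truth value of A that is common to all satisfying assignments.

False

Suppose A = 1.
The clause (~C) is unit, so C = 0.
Now (C) is unsatisfied and unit — conflict.
So every satisfying assignment has A = False.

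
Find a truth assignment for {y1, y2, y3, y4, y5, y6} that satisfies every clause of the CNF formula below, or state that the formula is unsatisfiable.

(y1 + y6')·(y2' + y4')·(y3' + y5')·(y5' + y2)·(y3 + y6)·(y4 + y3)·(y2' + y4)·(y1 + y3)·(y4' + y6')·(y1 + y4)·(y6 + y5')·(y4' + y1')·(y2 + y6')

y1 ↦ 1; y2 ↦ 0; y3 ↦ 1; y4 ↦ 0; y5 ↦ 0; y6 ↦ 0

Branch on y1: set y1 = 1.
(y4') alone gives y4 = 0.
(y3) alone gives y3 = 1.
(y5') alone gives y5 = 0.
(y2') alone gives y2 = 0.
(y6') alone gives y6 = 0.
All clauses are satisfied.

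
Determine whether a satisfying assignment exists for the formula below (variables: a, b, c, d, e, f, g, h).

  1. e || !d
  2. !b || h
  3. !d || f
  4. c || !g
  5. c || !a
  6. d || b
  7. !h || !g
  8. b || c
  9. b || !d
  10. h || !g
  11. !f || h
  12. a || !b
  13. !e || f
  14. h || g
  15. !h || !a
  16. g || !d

No

Branch on e: set e = true.
Unit clause (f) forces f = true.
Unit clause (h) forces h = true.
Unit clause (!g) forces g = false.
Unit clause (!a) forces a = false.
Unit clause (!b) forces b = false.
Unit clause (d) forces d = true.
Now (!d) is unsatisfied and unit — conflict.
So e must be the other value — set e = false.
Unit clause (!d) forces d = false.
Unit clause (b) forces b = true.
Unit clause (h) forces h = true.
Unit clause (!g) forces g = false.
Unit clause (a) forces a = true.
Now (!a) is unsatisfied and unit — conflict.
Either choice for e ends in contradiction.
No assignment satisfies every clause.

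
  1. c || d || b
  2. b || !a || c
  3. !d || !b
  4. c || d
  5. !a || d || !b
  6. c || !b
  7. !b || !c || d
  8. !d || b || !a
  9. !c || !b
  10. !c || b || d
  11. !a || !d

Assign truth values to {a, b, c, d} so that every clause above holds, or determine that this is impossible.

a=false; b=false; c=false; d=true

Branch on d: set d = true.
From the singleton clause (!b), b = false.
From the singleton clause (!a), a = false.
No clause remains; c is free.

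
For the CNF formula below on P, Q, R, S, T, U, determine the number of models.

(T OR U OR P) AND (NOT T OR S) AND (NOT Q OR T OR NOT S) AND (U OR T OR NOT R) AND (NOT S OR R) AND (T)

There are 2^6 = 64 truth assignments over (P, Q, R, S, T, U).
Split on S. With S = true, the clauses containing S are satisfied and NOT S drops from the rest; 8 of the 2^5 = 32 assignments to the other variables satisfy what remains.
With S = false, by the same count on the reduced clause set, 0 assignments work.
(One model: P=F, Q=F, R=T, S=T, T=T, U=F.)
Total: 8 + 0 = 8.

8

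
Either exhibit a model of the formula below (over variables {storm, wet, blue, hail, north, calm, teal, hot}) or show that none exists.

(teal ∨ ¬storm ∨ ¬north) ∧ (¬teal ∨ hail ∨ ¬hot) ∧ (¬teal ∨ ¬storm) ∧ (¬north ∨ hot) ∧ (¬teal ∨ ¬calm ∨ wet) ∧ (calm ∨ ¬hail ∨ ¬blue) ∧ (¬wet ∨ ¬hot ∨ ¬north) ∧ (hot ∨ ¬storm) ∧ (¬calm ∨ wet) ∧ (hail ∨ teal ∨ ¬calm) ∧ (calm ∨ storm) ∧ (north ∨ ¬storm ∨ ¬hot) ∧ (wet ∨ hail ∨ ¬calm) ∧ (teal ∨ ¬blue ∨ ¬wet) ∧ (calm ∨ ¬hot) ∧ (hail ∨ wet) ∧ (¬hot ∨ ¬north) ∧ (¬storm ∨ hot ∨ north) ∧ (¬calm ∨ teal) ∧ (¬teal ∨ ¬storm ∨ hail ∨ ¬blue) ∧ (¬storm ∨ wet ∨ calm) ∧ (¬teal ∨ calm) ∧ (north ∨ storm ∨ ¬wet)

UNSATISFIABLE

Branch on teal: set teal = False.
(¬calm) alone gives calm = False.
(storm) alone gives storm = True.
(¬north) alone gives north = False.
(hot) alone gives hot = True.
Now (¬hot) is unsatisfied and unit — conflict.
So teal must be the other value — set teal = True.
(¬storm) alone gives storm = False.
(calm) alone gives calm = True.
(wet) alone gives wet = True.
(north) alone gives north = True.
(hot) alone gives hot = True.
Now (¬hot) is unsatisfied and unit — conflict.
Neither teal = True nor teal = False works.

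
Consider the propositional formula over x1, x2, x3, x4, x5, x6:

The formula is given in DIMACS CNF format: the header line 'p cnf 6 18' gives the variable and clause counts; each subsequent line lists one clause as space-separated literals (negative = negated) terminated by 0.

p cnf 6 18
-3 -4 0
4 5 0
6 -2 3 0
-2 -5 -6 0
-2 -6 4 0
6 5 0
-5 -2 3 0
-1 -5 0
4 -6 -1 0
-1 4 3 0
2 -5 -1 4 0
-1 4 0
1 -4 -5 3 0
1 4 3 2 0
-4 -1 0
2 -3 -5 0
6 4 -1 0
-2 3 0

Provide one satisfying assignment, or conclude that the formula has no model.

x1=False, x2=False, x3=False, x4=True, x5=False, x6=True

Suppose x3 = False.
(¬x2) alone gives x2 = False.
Suppose x4 = True.
(¬x1) alone gives x1 = False.
(¬x5) alone gives x5 = False.
(x6) alone gives x6 = True.
All clauses are satisfied.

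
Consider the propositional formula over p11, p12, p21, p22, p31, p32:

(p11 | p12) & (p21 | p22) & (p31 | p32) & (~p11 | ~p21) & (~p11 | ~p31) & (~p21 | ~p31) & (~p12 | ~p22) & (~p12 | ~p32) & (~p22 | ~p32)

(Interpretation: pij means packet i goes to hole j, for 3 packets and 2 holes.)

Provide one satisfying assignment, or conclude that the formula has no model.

UNSATISFIABLE

Branch on p11: set p11 = 1.
Unit clause (~p21) forces p21 = 0.
Unit clause (p22) forces p22 = 1.
Unit clause (~p31) forces p31 = 0.
Unit clause (p32) forces p32 = 1.
But (~p32) is also a unit clause — contradiction.
Backtrack on p11: now try p11 = 0.
Unit clause (p12) forces p12 = 1.
Unit clause (~p22) forces p22 = 0.
Unit clause (p21) forces p21 = 1.
Unit clause (~p31) forces p31 = 0.
Unit clause (p32) forces p32 = 1.
But (~p32) is also a unit clause — contradiction.
Either choice for p11 ends in contradiction.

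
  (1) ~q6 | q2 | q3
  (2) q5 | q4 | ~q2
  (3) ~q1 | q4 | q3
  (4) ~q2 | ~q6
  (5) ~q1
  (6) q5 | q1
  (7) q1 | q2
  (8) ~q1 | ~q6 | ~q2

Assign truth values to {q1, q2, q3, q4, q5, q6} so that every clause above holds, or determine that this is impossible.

q1 ↦ 0; q2 ↦ 1; q3 ↦ 1; q4 ↦ 0; q5 ↦ 1; q6 ↦ 0

The clause (~q1) is unit, so q1 = 0.
The clause (q5) is unit, so q5 = 1.
The clause (q2) is unit, so q2 = 1.
The clause (~q6) is unit, so q6 = 0.
No clause remains; q3, q4 are free.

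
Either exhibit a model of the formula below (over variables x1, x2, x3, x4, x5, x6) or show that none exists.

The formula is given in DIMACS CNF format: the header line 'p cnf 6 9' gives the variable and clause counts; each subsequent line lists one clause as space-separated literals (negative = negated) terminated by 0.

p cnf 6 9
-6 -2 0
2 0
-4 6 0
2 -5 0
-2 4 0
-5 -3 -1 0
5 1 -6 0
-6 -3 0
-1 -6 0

(x2) alone gives x2 = True.
(¬x6) alone gives x6 = False.
(¬x4) alone gives x4 = False.
But (x4) is also a unit clause — contradiction.

UNSATISFIABLE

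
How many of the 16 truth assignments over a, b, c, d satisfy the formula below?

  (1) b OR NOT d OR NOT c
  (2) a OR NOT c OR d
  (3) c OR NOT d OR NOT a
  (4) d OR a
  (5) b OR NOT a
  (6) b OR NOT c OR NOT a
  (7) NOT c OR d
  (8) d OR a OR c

There are 2^4 = 16 truth assignments over (a, b, c, d).
Check each against the 8 clauses (columns in the order a, b, c, d):
  F F F F  ✗ fails (d OR a)
  F F F T  ✓ satisfies all
  F F T F  ✗ fails (a OR NOT c OR d)
  F F T T  ✗ fails (b OR NOT d OR NOT c)
  F T F F  ✗ fails (d OR a)
  F T F T  ✓ satisfies all
  F T T F  ✗ fails (a OR NOT c OR d)
  F T T T  ✓ satisfies all
  T F F F  ✗ fails (b OR NOT a)
  T F F T  ✗ fails (c OR NOT d OR NOT a)
  T F T F  ✗ fails (b OR NOT a)
  T F T T  ✗ fails (b OR NOT d OR NOT c)
  T T F F  ✓ satisfies all
  T T F T  ✗ fails (c OR NOT d OR NOT a)
  T T T F  ✗ fails (NOT c OR d)
  T T T T  ✓ satisfies all
5 of the 16 rows are models.

5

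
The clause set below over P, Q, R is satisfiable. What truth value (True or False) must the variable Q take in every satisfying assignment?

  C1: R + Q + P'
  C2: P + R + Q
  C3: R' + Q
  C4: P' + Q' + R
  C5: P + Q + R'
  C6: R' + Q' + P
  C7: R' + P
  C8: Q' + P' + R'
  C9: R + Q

Suppose Q = 0.
Unit clause (R') forces R = 0.
That conflicts with the unit clause (R).
So every satisfying assignment has Q = True.

True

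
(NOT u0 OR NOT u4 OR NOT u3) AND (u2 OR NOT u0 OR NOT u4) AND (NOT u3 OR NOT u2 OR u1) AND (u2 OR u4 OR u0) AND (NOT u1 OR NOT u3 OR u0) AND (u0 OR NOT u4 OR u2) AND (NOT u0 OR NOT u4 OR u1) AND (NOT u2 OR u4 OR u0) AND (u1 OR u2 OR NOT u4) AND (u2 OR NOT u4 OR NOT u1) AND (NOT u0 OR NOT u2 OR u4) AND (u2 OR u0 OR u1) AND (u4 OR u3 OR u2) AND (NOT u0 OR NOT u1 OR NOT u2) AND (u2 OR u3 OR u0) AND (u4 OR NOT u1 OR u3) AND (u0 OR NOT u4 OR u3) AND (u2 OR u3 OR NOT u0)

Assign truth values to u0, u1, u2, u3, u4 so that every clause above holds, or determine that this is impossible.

u0=true, u1=true, u2=false, u3=true, u4=false

Branch on u0: set u0 = true.
Branch on u4: set u4 = false.
(NOT u2) alone gives u2 = false.
(u3) alone gives u3 = true.
All clauses hold; u1 can take either value.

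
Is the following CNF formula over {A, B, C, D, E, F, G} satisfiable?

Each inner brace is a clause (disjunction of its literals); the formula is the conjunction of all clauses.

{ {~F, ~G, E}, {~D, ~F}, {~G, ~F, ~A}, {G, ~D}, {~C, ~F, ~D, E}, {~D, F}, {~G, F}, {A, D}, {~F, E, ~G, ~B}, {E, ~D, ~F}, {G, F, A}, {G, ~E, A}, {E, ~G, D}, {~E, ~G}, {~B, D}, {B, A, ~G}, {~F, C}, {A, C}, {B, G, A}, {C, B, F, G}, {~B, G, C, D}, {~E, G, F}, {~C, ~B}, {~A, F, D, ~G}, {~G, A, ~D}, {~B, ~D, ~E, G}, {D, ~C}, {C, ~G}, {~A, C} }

Branch on D: set D = 0.
From the singleton clause (A), A = 1.
From the singleton clause (~B), B = 0.
From the singleton clause (~C), C = 0.
But (C) is also a unit clause — contradiction.
So D must be the other value — set D = 1.
From the singleton clause (~F), F = 0.
But (F) is also a unit clause — contradiction.
Either choice for D ends in contradiction.
No assignment satisfies every clause.

No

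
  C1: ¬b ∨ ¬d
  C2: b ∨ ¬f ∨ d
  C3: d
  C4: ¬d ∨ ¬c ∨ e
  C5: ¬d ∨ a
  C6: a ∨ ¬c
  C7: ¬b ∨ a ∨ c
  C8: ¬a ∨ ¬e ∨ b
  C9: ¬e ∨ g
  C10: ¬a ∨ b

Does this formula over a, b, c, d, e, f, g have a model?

From the singleton clause (d), d = True.
From the singleton clause (¬b), b = False.
From the singleton clause (a), a = True.
That conflicts with the unit clause (¬a).
No assignment satisfies every clause.

No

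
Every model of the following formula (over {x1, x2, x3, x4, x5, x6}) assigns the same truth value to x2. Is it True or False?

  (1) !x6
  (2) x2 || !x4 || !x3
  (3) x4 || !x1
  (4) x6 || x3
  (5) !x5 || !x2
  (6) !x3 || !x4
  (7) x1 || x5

False

Suppose x2 = true.
Unit clause (!x6) forces x6 = false.
Unit clause (x3) forces x3 = true.
Unit clause (!x5) forces x5 = false.
Unit clause (!x4) forces x4 = false.
Unit clause (!x1) forces x1 = false.
But (x1) is also a unit clause — contradiction.
So every satisfying assignment has x2 = False.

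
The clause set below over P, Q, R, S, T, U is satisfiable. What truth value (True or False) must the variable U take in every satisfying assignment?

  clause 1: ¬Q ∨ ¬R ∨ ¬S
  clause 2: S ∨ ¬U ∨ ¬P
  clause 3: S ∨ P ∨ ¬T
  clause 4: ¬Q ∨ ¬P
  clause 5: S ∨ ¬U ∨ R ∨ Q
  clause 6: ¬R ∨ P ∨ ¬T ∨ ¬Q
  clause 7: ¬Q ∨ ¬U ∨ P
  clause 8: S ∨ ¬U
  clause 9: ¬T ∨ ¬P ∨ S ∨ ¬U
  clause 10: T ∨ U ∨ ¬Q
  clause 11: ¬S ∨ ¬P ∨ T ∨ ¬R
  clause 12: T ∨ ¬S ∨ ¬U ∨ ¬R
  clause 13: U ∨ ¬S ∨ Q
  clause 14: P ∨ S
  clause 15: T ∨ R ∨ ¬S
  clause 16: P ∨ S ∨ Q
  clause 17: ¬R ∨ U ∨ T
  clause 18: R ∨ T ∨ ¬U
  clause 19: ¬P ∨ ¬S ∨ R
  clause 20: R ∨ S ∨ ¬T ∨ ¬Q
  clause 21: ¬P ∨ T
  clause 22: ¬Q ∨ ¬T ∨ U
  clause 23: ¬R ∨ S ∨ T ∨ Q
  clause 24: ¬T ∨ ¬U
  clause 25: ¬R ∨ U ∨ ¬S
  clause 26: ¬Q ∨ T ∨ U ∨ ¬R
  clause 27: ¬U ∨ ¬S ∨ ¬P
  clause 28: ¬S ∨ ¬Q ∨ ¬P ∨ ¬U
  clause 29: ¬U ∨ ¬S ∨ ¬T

False

Suppose U = True.
The clause (S) is unit, so S = True.
The clause (¬T) is unit, so T = False.
The clause (¬R) is unit, so R = False.
Now (R) is unsatisfied and unit — conflict.
So every satisfying assignment has U = False.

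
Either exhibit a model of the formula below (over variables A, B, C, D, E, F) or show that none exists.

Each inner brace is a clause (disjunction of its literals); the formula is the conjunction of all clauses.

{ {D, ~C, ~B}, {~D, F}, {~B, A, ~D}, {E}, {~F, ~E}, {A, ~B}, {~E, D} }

Unit clause (E) forces E = 1.
Unit clause (~F) forces F = 0.
Unit clause (~D) forces D = 0.
Now (D) is unsatisfied and unit — conflict.

UNSATISFIABLE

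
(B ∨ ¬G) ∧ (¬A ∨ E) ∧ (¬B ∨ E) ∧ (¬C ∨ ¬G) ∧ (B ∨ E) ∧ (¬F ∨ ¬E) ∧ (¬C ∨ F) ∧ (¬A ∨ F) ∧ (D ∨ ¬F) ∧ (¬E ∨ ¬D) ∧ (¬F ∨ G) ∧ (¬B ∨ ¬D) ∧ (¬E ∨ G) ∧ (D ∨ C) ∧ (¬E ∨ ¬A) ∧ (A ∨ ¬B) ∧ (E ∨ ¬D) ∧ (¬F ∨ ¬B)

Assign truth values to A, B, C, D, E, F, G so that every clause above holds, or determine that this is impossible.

UNSATISFIABLE

Try B = True.
Unit clause (E) forces E = True.
Unit clause (¬F) forces F = False.
Unit clause (¬C) forces C = False.
Unit clause (¬A) forces A = False.
Now (A) is unsatisfied and unit — conflict.
Undo B and try B = False.
Unit clause (¬G) forces G = False.
Unit clause (E) forces E = True.
Now (¬E) is unsatisfied and unit — conflict.
Both values of B lead to a conflict.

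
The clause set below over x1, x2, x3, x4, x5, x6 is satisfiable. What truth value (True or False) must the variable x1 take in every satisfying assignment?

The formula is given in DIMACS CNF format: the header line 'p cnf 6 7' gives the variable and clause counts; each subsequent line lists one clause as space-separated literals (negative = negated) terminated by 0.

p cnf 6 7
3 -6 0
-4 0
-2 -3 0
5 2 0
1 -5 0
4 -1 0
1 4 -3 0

Suppose x1 = True.
(¬x4) alone gives x4 = False.
Now (x4) is unsatisfied and unit — conflict.
So every satisfying assignment has x1 = False.

False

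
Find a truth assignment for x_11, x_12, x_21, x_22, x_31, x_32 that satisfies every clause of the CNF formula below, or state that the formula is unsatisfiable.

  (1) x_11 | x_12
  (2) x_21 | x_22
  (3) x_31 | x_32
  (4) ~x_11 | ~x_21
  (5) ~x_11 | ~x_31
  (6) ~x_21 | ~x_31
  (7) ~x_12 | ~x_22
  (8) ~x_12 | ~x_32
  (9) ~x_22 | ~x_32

UNSATISFIABLE

Try x_11 = 1.
From the singleton clause (~x_21), x_21 = 0.
From the singleton clause (x_22), x_22 = 1.
From the singleton clause (~x_31), x_31 = 0.
From the singleton clause (x_32), x_32 = 1.
Now (~x_32) is unsatisfied and unit — conflict.
So x_11 must be the other value — set x_11 = 0.
From the singleton clause (x_12), x_12 = 1.
From the singleton clause (~x_22), x_22 = 0.
From the singleton clause (x_21), x_21 = 1.
From the singleton clause (~x_31), x_31 = 0.
From the singleton clause (x_32), x_32 = 1.
Now (~x_32) is unsatisfied and unit — conflict.
Either choice for x_11 ends in contradiction.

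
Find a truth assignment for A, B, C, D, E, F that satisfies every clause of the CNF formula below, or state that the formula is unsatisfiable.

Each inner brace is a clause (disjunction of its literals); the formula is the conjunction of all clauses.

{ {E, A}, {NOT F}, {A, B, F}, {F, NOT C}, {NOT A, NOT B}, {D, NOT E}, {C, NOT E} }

A ↦ true, B ↦ false, C ↦ false, D ↦ true, E ↦ false, F ↦ false

From the singleton clause (NOT F), F = false.
From the singleton clause (NOT C), C = false.
From the singleton clause (NOT E), E = false.
From the singleton clause (A), A = true.
From the singleton clause (NOT B), B = false.
All clauses hold; D can take either value.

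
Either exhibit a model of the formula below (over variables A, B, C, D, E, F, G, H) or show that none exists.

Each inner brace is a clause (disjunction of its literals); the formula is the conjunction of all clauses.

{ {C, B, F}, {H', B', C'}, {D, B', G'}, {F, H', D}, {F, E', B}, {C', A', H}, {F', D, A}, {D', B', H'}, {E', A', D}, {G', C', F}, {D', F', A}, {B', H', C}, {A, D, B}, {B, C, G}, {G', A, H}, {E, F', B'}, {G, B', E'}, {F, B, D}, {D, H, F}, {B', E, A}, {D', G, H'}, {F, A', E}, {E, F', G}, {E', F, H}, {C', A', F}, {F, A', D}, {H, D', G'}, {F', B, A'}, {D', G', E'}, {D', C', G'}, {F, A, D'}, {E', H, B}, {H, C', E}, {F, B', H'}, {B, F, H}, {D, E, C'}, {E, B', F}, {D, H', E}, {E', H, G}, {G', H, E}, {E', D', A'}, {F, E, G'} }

UNSATISFIABLE

Branch on C: set C = 1.
Branch on H: set H = 0.
The clause (A') is unit, so A = 0.
The clause (G') is unit, so G = 0.
The clause (E) is unit, so E = 1.
Now (E') is unsatisfied and unit — conflict.
Undo H and try H = 1.
The clause (B') is unit, so B = 0.
Branch on F: set F = 1.
The clause (A') is unit, so A = 0.
The clause (D) is unit, so D = 1.
Now (D') is unsatisfied and unit — conflict.
Undo F and try F = 0.
The clause (D) is unit, so D = 1.
The clause (E') is unit, so E = 0.
The clause (G') is unit, so G = 0.
Now (G) is unsatisfied and unit — conflict.
Either choice for F ends in contradiction.
Either choice for H ends in contradiction.
Undo C and try C = 0.
Branch on B: set B = 1.
The clause (H') is unit, so H = 0.
Branch on D: set D = 1.
The clause (G') is unit, so G = 0.
The clause (E') is unit, so E = 0.
The clause (F') is unit, so F = 0.
Now (F) is unsatisfied and unit — conflict.
Undo D and try D = 0.
The clause (G') is unit, so G = 0.
The clause (E') is unit, so E = 0.
The clause (F') is unit, so F = 0.
Now (F) is unsatisfied and unit — conflict.
Either choice for D ends in contradiction.
Undo B and try B = 0.
The clause (F) is unit, so F = 1.
The clause (G) is unit, so G = 1.
The clause (A') is unit, so A = 0.
The clause (D) is unit, so D = 1.
Now (D') is unsatisfied and unit — conflict.
Either choice for B ends in contradiction.
Either choice for C ends in contradiction.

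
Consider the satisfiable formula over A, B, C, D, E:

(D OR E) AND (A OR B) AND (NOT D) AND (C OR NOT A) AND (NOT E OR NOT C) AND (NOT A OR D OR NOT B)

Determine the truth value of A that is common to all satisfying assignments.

Suppose A = true.
The clause (NOT D) is unit, so D = false.
The clause (E) is unit, so E = true.
The clause (C) is unit, so C = true.
That conflicts with the unit clause (NOT C).
So every satisfying assignment has A = False.

False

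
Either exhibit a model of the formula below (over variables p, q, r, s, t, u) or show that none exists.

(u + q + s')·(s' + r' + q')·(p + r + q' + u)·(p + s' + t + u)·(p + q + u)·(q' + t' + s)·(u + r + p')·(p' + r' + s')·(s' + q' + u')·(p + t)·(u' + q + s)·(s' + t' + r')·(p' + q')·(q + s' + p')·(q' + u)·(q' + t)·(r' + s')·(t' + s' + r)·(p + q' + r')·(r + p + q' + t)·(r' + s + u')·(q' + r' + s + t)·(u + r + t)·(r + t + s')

Case p = 1:
The clause (q') is unit, so q = 0.
The clause (s') is unit, so s = 0.
The clause (u') is unit, so u = 0.
The clause (r) is unit, so r = 1.
All clauses hold; t can take either value.

p ↦ 1,  q ↦ 0,  r ↦ 1,  s ↦ 0,  t ↦ 1,  u ↦ 0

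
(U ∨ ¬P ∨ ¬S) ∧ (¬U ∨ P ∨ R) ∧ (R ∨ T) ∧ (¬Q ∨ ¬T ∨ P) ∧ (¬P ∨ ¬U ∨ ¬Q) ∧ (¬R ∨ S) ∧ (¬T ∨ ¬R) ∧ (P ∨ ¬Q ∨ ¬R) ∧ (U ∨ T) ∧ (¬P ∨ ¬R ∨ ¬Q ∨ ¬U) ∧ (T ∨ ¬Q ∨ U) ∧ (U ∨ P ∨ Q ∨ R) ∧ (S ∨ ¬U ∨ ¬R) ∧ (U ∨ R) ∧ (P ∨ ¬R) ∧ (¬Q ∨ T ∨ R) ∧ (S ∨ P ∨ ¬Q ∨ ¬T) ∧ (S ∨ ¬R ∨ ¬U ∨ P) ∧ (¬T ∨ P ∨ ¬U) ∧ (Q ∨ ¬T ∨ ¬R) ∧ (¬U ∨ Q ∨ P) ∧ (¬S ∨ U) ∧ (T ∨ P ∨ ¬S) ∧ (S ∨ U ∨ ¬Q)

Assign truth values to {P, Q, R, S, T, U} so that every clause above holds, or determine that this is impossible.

P=True, Q=False, R=False, S=False, T=True, U=True

Suppose R = False.
The clause (T) is unit, so T = True.
The clause (U) is unit, so U = True.
The clause (P) is unit, so P = True.
The clause (¬Q) is unit, so Q = False.
No clause remains; S is free.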